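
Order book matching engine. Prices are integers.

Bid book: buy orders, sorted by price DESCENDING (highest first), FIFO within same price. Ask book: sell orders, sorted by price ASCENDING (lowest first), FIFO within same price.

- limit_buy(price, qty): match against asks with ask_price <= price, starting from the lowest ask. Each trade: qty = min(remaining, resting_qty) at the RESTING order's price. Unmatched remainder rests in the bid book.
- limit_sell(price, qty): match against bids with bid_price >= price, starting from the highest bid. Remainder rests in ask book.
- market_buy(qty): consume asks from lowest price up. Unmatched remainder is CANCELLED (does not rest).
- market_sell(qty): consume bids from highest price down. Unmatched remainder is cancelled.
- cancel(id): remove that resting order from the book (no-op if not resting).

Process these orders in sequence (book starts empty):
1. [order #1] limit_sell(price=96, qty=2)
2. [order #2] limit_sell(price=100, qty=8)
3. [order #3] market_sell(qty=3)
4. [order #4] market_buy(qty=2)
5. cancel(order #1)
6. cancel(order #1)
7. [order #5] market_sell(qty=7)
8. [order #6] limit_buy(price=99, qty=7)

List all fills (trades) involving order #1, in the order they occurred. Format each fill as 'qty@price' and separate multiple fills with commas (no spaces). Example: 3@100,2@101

Answer: 2@96

Derivation:
After op 1 [order #1] limit_sell(price=96, qty=2): fills=none; bids=[-] asks=[#1:2@96]
After op 2 [order #2] limit_sell(price=100, qty=8): fills=none; bids=[-] asks=[#1:2@96 #2:8@100]
After op 3 [order #3] market_sell(qty=3): fills=none; bids=[-] asks=[#1:2@96 #2:8@100]
After op 4 [order #4] market_buy(qty=2): fills=#4x#1:2@96; bids=[-] asks=[#2:8@100]
After op 5 cancel(order #1): fills=none; bids=[-] asks=[#2:8@100]
After op 6 cancel(order #1): fills=none; bids=[-] asks=[#2:8@100]
After op 7 [order #5] market_sell(qty=7): fills=none; bids=[-] asks=[#2:8@100]
After op 8 [order #6] limit_buy(price=99, qty=7): fills=none; bids=[#6:7@99] asks=[#2:8@100]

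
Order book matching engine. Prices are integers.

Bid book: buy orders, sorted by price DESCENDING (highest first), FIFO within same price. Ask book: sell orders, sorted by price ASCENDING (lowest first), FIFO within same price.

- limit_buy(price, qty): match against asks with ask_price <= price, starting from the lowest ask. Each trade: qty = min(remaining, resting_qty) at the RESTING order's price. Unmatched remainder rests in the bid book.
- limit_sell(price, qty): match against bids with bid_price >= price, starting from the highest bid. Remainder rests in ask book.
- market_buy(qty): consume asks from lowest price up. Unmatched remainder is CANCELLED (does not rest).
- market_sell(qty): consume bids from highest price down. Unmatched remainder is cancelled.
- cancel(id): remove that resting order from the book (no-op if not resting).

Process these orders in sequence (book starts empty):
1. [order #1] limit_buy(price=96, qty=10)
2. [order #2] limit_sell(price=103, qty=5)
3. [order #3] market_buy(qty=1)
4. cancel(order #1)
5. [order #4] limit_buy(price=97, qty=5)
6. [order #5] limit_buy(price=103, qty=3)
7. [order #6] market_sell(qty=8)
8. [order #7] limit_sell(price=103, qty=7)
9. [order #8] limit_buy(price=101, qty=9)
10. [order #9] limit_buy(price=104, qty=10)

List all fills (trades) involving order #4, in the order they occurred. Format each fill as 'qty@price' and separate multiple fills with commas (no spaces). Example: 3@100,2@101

Answer: 5@97

Derivation:
After op 1 [order #1] limit_buy(price=96, qty=10): fills=none; bids=[#1:10@96] asks=[-]
After op 2 [order #2] limit_sell(price=103, qty=5): fills=none; bids=[#1:10@96] asks=[#2:5@103]
After op 3 [order #3] market_buy(qty=1): fills=#3x#2:1@103; bids=[#1:10@96] asks=[#2:4@103]
After op 4 cancel(order #1): fills=none; bids=[-] asks=[#2:4@103]
After op 5 [order #4] limit_buy(price=97, qty=5): fills=none; bids=[#4:5@97] asks=[#2:4@103]
After op 6 [order #5] limit_buy(price=103, qty=3): fills=#5x#2:3@103; bids=[#4:5@97] asks=[#2:1@103]
After op 7 [order #6] market_sell(qty=8): fills=#4x#6:5@97; bids=[-] asks=[#2:1@103]
After op 8 [order #7] limit_sell(price=103, qty=7): fills=none; bids=[-] asks=[#2:1@103 #7:7@103]
After op 9 [order #8] limit_buy(price=101, qty=9): fills=none; bids=[#8:9@101] asks=[#2:1@103 #7:7@103]
After op 10 [order #9] limit_buy(price=104, qty=10): fills=#9x#2:1@103 #9x#7:7@103; bids=[#9:2@104 #8:9@101] asks=[-]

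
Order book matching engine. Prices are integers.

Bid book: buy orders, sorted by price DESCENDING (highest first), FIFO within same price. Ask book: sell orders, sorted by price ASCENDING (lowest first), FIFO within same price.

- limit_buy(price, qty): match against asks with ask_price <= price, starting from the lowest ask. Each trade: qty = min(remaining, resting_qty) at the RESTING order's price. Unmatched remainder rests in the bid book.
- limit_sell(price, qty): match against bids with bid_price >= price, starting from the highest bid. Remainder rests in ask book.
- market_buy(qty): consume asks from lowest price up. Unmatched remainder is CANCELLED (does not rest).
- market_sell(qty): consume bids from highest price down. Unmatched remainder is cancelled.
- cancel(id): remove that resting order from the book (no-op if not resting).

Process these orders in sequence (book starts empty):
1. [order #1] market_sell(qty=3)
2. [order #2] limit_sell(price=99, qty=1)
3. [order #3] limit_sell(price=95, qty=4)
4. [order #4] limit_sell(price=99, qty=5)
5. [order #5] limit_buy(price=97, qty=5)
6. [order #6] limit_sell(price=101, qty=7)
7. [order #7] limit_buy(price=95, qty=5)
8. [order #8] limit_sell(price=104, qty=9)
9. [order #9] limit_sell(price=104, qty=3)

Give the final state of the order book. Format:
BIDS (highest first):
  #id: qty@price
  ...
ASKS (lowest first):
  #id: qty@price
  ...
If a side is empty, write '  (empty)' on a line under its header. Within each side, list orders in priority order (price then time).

After op 1 [order #1] market_sell(qty=3): fills=none; bids=[-] asks=[-]
After op 2 [order #2] limit_sell(price=99, qty=1): fills=none; bids=[-] asks=[#2:1@99]
After op 3 [order #3] limit_sell(price=95, qty=4): fills=none; bids=[-] asks=[#3:4@95 #2:1@99]
After op 4 [order #4] limit_sell(price=99, qty=5): fills=none; bids=[-] asks=[#3:4@95 #2:1@99 #4:5@99]
After op 5 [order #5] limit_buy(price=97, qty=5): fills=#5x#3:4@95; bids=[#5:1@97] asks=[#2:1@99 #4:5@99]
After op 6 [order #6] limit_sell(price=101, qty=7): fills=none; bids=[#5:1@97] asks=[#2:1@99 #4:5@99 #6:7@101]
After op 7 [order #7] limit_buy(price=95, qty=5): fills=none; bids=[#5:1@97 #7:5@95] asks=[#2:1@99 #4:5@99 #6:7@101]
After op 8 [order #8] limit_sell(price=104, qty=9): fills=none; bids=[#5:1@97 #7:5@95] asks=[#2:1@99 #4:5@99 #6:7@101 #8:9@104]
After op 9 [order #9] limit_sell(price=104, qty=3): fills=none; bids=[#5:1@97 #7:5@95] asks=[#2:1@99 #4:5@99 #6:7@101 #8:9@104 #9:3@104]

Answer: BIDS (highest first):
  #5: 1@97
  #7: 5@95
ASKS (lowest first):
  #2: 1@99
  #4: 5@99
  #6: 7@101
  #8: 9@104
  #9: 3@104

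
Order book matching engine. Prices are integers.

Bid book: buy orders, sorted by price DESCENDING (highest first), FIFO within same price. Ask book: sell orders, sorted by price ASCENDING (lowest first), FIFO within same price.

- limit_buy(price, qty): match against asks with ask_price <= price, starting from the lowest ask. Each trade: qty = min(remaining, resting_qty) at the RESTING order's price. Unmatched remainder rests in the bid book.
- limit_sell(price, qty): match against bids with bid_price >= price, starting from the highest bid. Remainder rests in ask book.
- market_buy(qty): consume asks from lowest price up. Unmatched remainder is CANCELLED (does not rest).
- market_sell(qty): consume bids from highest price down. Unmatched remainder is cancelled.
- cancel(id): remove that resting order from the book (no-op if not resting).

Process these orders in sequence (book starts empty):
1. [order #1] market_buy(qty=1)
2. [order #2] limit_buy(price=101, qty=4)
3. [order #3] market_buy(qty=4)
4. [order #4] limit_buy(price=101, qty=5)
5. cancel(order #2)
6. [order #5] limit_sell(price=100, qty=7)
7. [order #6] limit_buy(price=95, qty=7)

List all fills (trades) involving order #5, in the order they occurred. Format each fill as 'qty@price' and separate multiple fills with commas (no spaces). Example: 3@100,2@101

Answer: 5@101

Derivation:
After op 1 [order #1] market_buy(qty=1): fills=none; bids=[-] asks=[-]
After op 2 [order #2] limit_buy(price=101, qty=4): fills=none; bids=[#2:4@101] asks=[-]
After op 3 [order #3] market_buy(qty=4): fills=none; bids=[#2:4@101] asks=[-]
After op 4 [order #4] limit_buy(price=101, qty=5): fills=none; bids=[#2:4@101 #4:5@101] asks=[-]
After op 5 cancel(order #2): fills=none; bids=[#4:5@101] asks=[-]
After op 6 [order #5] limit_sell(price=100, qty=7): fills=#4x#5:5@101; bids=[-] asks=[#5:2@100]
After op 7 [order #6] limit_buy(price=95, qty=7): fills=none; bids=[#6:7@95] asks=[#5:2@100]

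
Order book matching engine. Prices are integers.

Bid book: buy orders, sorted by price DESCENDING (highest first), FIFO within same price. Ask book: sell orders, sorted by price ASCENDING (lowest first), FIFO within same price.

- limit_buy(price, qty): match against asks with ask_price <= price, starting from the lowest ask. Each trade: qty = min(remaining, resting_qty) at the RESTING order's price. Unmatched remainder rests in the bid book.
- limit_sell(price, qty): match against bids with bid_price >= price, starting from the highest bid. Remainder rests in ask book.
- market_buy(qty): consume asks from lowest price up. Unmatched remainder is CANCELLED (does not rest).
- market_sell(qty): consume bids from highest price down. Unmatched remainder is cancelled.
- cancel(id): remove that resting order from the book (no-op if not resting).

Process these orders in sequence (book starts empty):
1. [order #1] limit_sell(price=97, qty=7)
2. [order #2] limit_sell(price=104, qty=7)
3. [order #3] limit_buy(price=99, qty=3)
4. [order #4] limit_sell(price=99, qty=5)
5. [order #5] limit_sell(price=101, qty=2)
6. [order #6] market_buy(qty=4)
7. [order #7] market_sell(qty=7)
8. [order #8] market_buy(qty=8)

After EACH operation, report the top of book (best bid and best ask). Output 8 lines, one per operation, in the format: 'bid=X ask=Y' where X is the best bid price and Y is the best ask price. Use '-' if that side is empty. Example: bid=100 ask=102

After op 1 [order #1] limit_sell(price=97, qty=7): fills=none; bids=[-] asks=[#1:7@97]
After op 2 [order #2] limit_sell(price=104, qty=7): fills=none; bids=[-] asks=[#1:7@97 #2:7@104]
After op 3 [order #3] limit_buy(price=99, qty=3): fills=#3x#1:3@97; bids=[-] asks=[#1:4@97 #2:7@104]
After op 4 [order #4] limit_sell(price=99, qty=5): fills=none; bids=[-] asks=[#1:4@97 #4:5@99 #2:7@104]
After op 5 [order #5] limit_sell(price=101, qty=2): fills=none; bids=[-] asks=[#1:4@97 #4:5@99 #5:2@101 #2:7@104]
After op 6 [order #6] market_buy(qty=4): fills=#6x#1:4@97; bids=[-] asks=[#4:5@99 #5:2@101 #2:7@104]
After op 7 [order #7] market_sell(qty=7): fills=none; bids=[-] asks=[#4:5@99 #5:2@101 #2:7@104]
After op 8 [order #8] market_buy(qty=8): fills=#8x#4:5@99 #8x#5:2@101 #8x#2:1@104; bids=[-] asks=[#2:6@104]

Answer: bid=- ask=97
bid=- ask=97
bid=- ask=97
bid=- ask=97
bid=- ask=97
bid=- ask=99
bid=- ask=99
bid=- ask=104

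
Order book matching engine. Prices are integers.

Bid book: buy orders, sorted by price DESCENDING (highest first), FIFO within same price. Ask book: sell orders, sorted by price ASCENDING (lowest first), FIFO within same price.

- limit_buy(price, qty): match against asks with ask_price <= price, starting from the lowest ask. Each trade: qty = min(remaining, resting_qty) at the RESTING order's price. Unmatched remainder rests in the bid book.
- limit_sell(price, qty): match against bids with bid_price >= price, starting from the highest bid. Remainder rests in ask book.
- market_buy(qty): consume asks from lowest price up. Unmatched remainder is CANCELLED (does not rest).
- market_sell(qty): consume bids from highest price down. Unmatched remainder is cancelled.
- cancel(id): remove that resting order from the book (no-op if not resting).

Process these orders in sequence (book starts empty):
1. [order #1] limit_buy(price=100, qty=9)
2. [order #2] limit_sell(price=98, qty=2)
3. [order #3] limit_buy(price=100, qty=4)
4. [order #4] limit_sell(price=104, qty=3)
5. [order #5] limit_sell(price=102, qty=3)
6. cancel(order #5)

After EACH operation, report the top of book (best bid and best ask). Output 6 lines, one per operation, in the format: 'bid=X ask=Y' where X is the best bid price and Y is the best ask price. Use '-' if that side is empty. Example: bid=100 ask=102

Answer: bid=100 ask=-
bid=100 ask=-
bid=100 ask=-
bid=100 ask=104
bid=100 ask=102
bid=100 ask=104

Derivation:
After op 1 [order #1] limit_buy(price=100, qty=9): fills=none; bids=[#1:9@100] asks=[-]
After op 2 [order #2] limit_sell(price=98, qty=2): fills=#1x#2:2@100; bids=[#1:7@100] asks=[-]
After op 3 [order #3] limit_buy(price=100, qty=4): fills=none; bids=[#1:7@100 #3:4@100] asks=[-]
After op 4 [order #4] limit_sell(price=104, qty=3): fills=none; bids=[#1:7@100 #3:4@100] asks=[#4:3@104]
After op 5 [order #5] limit_sell(price=102, qty=3): fills=none; bids=[#1:7@100 #3:4@100] asks=[#5:3@102 #4:3@104]
After op 6 cancel(order #5): fills=none; bids=[#1:7@100 #3:4@100] asks=[#4:3@104]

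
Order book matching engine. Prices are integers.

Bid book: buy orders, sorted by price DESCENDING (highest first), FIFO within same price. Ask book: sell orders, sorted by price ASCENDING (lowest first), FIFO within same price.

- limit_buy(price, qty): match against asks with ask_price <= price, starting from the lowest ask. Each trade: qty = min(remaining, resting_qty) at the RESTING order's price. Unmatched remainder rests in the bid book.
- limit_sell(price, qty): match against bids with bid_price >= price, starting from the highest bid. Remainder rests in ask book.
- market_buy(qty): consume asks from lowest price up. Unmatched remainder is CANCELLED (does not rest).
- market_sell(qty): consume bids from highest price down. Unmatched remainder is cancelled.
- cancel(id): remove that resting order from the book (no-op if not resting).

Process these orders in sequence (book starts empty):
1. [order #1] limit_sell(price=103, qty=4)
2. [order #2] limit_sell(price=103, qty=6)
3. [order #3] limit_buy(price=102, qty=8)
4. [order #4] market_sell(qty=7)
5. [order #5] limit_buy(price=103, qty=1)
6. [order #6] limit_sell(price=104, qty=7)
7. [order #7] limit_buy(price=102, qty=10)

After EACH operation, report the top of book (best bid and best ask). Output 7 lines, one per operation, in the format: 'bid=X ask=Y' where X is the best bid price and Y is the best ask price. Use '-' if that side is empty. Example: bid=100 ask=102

Answer: bid=- ask=103
bid=- ask=103
bid=102 ask=103
bid=102 ask=103
bid=102 ask=103
bid=102 ask=103
bid=102 ask=103

Derivation:
After op 1 [order #1] limit_sell(price=103, qty=4): fills=none; bids=[-] asks=[#1:4@103]
After op 2 [order #2] limit_sell(price=103, qty=6): fills=none; bids=[-] asks=[#1:4@103 #2:6@103]
After op 3 [order #3] limit_buy(price=102, qty=8): fills=none; bids=[#3:8@102] asks=[#1:4@103 #2:6@103]
After op 4 [order #4] market_sell(qty=7): fills=#3x#4:7@102; bids=[#3:1@102] asks=[#1:4@103 #2:6@103]
After op 5 [order #5] limit_buy(price=103, qty=1): fills=#5x#1:1@103; bids=[#3:1@102] asks=[#1:3@103 #2:6@103]
After op 6 [order #6] limit_sell(price=104, qty=7): fills=none; bids=[#3:1@102] asks=[#1:3@103 #2:6@103 #6:7@104]
After op 7 [order #7] limit_buy(price=102, qty=10): fills=none; bids=[#3:1@102 #7:10@102] asks=[#1:3@103 #2:6@103 #6:7@104]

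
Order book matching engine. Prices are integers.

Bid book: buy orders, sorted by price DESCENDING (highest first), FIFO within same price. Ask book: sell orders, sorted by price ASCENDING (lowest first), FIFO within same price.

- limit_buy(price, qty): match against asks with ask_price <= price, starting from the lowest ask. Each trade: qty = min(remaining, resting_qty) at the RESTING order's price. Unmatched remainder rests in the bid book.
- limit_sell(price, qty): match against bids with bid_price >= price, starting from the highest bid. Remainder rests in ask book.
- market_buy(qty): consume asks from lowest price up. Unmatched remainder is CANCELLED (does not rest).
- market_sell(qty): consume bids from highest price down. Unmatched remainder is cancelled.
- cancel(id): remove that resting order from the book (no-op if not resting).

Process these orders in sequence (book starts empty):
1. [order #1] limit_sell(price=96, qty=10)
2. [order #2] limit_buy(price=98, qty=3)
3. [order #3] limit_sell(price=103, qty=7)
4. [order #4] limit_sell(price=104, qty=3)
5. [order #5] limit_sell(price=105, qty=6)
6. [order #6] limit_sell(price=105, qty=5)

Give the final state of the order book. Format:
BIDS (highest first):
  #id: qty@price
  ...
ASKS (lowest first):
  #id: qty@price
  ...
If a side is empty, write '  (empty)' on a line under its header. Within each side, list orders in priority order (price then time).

After op 1 [order #1] limit_sell(price=96, qty=10): fills=none; bids=[-] asks=[#1:10@96]
After op 2 [order #2] limit_buy(price=98, qty=3): fills=#2x#1:3@96; bids=[-] asks=[#1:7@96]
After op 3 [order #3] limit_sell(price=103, qty=7): fills=none; bids=[-] asks=[#1:7@96 #3:7@103]
After op 4 [order #4] limit_sell(price=104, qty=3): fills=none; bids=[-] asks=[#1:7@96 #3:7@103 #4:3@104]
After op 5 [order #5] limit_sell(price=105, qty=6): fills=none; bids=[-] asks=[#1:7@96 #3:7@103 #4:3@104 #5:6@105]
After op 6 [order #6] limit_sell(price=105, qty=5): fills=none; bids=[-] asks=[#1:7@96 #3:7@103 #4:3@104 #5:6@105 #6:5@105]

Answer: BIDS (highest first):
  (empty)
ASKS (lowest first):
  #1: 7@96
  #3: 7@103
  #4: 3@104
  #5: 6@105
  #6: 5@105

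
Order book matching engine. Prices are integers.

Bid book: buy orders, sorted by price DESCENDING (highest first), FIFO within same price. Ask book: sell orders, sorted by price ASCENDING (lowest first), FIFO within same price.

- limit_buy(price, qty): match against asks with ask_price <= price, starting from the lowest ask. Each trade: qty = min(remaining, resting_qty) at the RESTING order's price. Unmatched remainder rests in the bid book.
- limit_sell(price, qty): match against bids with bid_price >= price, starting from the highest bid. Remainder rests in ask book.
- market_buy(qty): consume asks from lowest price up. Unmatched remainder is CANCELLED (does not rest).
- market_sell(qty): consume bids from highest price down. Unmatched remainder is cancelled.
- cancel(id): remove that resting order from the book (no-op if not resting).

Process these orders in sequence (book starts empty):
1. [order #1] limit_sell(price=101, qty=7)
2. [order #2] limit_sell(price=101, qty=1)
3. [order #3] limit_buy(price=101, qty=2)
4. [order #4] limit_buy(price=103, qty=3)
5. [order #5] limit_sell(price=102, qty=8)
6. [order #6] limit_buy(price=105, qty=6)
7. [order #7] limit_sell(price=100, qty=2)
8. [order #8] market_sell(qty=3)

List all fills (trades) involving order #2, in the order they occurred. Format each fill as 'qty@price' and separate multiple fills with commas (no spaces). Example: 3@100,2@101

After op 1 [order #1] limit_sell(price=101, qty=7): fills=none; bids=[-] asks=[#1:7@101]
After op 2 [order #2] limit_sell(price=101, qty=1): fills=none; bids=[-] asks=[#1:7@101 #2:1@101]
After op 3 [order #3] limit_buy(price=101, qty=2): fills=#3x#1:2@101; bids=[-] asks=[#1:5@101 #2:1@101]
After op 4 [order #4] limit_buy(price=103, qty=3): fills=#4x#1:3@101; bids=[-] asks=[#1:2@101 #2:1@101]
After op 5 [order #5] limit_sell(price=102, qty=8): fills=none; bids=[-] asks=[#1:2@101 #2:1@101 #5:8@102]
After op 6 [order #6] limit_buy(price=105, qty=6): fills=#6x#1:2@101 #6x#2:1@101 #6x#5:3@102; bids=[-] asks=[#5:5@102]
After op 7 [order #7] limit_sell(price=100, qty=2): fills=none; bids=[-] asks=[#7:2@100 #5:5@102]
After op 8 [order #8] market_sell(qty=3): fills=none; bids=[-] asks=[#7:2@100 #5:5@102]

Answer: 1@101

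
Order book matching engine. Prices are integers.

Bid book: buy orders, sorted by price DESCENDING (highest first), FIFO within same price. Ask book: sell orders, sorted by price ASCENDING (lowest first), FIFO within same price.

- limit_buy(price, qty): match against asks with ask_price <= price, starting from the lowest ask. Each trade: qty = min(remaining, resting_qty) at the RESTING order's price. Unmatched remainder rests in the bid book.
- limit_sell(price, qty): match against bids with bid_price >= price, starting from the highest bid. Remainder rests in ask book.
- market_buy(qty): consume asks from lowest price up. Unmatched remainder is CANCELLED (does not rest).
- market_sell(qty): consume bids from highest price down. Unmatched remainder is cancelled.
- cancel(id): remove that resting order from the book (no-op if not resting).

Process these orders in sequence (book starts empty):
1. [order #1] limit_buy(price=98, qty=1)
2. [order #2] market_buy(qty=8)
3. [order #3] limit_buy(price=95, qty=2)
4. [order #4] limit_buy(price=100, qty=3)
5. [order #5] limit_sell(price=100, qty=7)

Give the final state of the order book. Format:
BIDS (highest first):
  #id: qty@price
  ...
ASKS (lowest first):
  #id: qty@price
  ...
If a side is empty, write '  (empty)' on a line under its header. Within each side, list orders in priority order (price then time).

After op 1 [order #1] limit_buy(price=98, qty=1): fills=none; bids=[#1:1@98] asks=[-]
After op 2 [order #2] market_buy(qty=8): fills=none; bids=[#1:1@98] asks=[-]
After op 3 [order #3] limit_buy(price=95, qty=2): fills=none; bids=[#1:1@98 #3:2@95] asks=[-]
After op 4 [order #4] limit_buy(price=100, qty=3): fills=none; bids=[#4:3@100 #1:1@98 #3:2@95] asks=[-]
After op 5 [order #5] limit_sell(price=100, qty=7): fills=#4x#5:3@100; bids=[#1:1@98 #3:2@95] asks=[#5:4@100]

Answer: BIDS (highest first):
  #1: 1@98
  #3: 2@95
ASKS (lowest first):
  #5: 4@100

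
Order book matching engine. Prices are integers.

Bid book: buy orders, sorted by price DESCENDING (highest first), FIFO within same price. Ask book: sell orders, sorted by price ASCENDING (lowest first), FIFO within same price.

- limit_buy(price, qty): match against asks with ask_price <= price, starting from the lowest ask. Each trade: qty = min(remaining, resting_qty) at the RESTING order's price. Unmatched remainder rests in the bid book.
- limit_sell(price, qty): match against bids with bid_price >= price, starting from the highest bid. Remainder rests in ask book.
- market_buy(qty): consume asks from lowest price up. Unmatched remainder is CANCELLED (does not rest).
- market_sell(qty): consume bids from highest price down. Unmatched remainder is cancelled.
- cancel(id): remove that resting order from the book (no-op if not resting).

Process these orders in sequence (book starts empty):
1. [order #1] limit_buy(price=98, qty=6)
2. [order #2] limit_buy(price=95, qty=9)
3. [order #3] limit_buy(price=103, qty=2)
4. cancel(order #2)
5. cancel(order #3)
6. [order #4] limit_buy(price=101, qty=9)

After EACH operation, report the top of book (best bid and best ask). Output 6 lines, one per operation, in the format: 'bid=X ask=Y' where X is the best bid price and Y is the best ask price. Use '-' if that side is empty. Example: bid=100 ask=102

After op 1 [order #1] limit_buy(price=98, qty=6): fills=none; bids=[#1:6@98] asks=[-]
After op 2 [order #2] limit_buy(price=95, qty=9): fills=none; bids=[#1:6@98 #2:9@95] asks=[-]
After op 3 [order #3] limit_buy(price=103, qty=2): fills=none; bids=[#3:2@103 #1:6@98 #2:9@95] asks=[-]
After op 4 cancel(order #2): fills=none; bids=[#3:2@103 #1:6@98] asks=[-]
After op 5 cancel(order #3): fills=none; bids=[#1:6@98] asks=[-]
After op 6 [order #4] limit_buy(price=101, qty=9): fills=none; bids=[#4:9@101 #1:6@98] asks=[-]

Answer: bid=98 ask=-
bid=98 ask=-
bid=103 ask=-
bid=103 ask=-
bid=98 ask=-
bid=101 ask=-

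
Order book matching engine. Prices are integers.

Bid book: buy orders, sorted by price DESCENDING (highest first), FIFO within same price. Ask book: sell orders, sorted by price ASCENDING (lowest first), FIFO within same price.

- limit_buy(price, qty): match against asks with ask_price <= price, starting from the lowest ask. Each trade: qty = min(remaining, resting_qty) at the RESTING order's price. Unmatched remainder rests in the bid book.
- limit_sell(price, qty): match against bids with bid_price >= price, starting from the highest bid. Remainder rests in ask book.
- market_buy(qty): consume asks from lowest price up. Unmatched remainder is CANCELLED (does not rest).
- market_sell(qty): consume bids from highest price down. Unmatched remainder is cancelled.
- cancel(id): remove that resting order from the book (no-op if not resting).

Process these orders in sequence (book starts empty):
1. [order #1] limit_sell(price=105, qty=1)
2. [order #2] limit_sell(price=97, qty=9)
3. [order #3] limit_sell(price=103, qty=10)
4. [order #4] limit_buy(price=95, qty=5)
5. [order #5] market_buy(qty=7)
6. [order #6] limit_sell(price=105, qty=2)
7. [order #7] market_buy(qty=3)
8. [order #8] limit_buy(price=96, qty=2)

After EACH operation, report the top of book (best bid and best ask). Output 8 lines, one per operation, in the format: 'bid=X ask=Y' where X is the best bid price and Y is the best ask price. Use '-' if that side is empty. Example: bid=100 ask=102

Answer: bid=- ask=105
bid=- ask=97
bid=- ask=97
bid=95 ask=97
bid=95 ask=97
bid=95 ask=97
bid=95 ask=103
bid=96 ask=103

Derivation:
After op 1 [order #1] limit_sell(price=105, qty=1): fills=none; bids=[-] asks=[#1:1@105]
After op 2 [order #2] limit_sell(price=97, qty=9): fills=none; bids=[-] asks=[#2:9@97 #1:1@105]
After op 3 [order #3] limit_sell(price=103, qty=10): fills=none; bids=[-] asks=[#2:9@97 #3:10@103 #1:1@105]
After op 4 [order #4] limit_buy(price=95, qty=5): fills=none; bids=[#4:5@95] asks=[#2:9@97 #3:10@103 #1:1@105]
After op 5 [order #5] market_buy(qty=7): fills=#5x#2:7@97; bids=[#4:5@95] asks=[#2:2@97 #3:10@103 #1:1@105]
After op 6 [order #6] limit_sell(price=105, qty=2): fills=none; bids=[#4:5@95] asks=[#2:2@97 #3:10@103 #1:1@105 #6:2@105]
After op 7 [order #7] market_buy(qty=3): fills=#7x#2:2@97 #7x#3:1@103; bids=[#4:5@95] asks=[#3:9@103 #1:1@105 #6:2@105]
After op 8 [order #8] limit_buy(price=96, qty=2): fills=none; bids=[#8:2@96 #4:5@95] asks=[#3:9@103 #1:1@105 #6:2@105]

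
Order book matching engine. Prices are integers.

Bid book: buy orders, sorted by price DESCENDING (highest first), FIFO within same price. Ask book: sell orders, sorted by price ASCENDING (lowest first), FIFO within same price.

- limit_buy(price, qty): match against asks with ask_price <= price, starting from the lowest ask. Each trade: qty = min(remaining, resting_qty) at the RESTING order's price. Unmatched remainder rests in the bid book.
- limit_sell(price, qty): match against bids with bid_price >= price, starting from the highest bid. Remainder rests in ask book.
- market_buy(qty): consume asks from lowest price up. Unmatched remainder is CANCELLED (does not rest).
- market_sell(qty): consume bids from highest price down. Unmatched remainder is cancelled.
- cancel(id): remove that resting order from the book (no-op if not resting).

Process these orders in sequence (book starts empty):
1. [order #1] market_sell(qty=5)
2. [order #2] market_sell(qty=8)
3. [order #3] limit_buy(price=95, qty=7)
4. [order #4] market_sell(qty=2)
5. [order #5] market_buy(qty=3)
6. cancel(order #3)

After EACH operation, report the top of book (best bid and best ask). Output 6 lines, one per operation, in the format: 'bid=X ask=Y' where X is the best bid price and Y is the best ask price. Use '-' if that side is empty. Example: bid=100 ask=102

After op 1 [order #1] market_sell(qty=5): fills=none; bids=[-] asks=[-]
After op 2 [order #2] market_sell(qty=8): fills=none; bids=[-] asks=[-]
After op 3 [order #3] limit_buy(price=95, qty=7): fills=none; bids=[#3:7@95] asks=[-]
After op 4 [order #4] market_sell(qty=2): fills=#3x#4:2@95; bids=[#3:5@95] asks=[-]
After op 5 [order #5] market_buy(qty=3): fills=none; bids=[#3:5@95] asks=[-]
After op 6 cancel(order #3): fills=none; bids=[-] asks=[-]

Answer: bid=- ask=-
bid=- ask=-
bid=95 ask=-
bid=95 ask=-
bid=95 ask=-
bid=- ask=-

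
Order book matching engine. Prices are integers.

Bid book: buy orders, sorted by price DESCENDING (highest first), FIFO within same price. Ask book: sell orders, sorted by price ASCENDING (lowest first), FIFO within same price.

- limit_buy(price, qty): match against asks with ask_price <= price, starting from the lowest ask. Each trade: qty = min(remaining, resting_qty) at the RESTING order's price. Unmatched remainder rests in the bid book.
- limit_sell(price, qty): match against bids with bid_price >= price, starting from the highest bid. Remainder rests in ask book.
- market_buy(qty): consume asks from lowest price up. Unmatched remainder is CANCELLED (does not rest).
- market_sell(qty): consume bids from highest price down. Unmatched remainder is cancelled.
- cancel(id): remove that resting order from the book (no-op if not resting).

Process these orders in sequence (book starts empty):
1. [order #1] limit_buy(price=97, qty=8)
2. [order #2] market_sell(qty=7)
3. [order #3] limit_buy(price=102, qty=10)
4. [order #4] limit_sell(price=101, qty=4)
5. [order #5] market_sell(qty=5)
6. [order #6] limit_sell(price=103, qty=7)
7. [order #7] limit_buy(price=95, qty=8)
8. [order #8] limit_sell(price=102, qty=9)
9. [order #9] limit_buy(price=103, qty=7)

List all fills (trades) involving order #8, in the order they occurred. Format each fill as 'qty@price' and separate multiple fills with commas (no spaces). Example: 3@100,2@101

Answer: 1@102,7@102

Derivation:
After op 1 [order #1] limit_buy(price=97, qty=8): fills=none; bids=[#1:8@97] asks=[-]
After op 2 [order #2] market_sell(qty=7): fills=#1x#2:7@97; bids=[#1:1@97] asks=[-]
After op 3 [order #3] limit_buy(price=102, qty=10): fills=none; bids=[#3:10@102 #1:1@97] asks=[-]
After op 4 [order #4] limit_sell(price=101, qty=4): fills=#3x#4:4@102; bids=[#3:6@102 #1:1@97] asks=[-]
After op 5 [order #5] market_sell(qty=5): fills=#3x#5:5@102; bids=[#3:1@102 #1:1@97] asks=[-]
After op 6 [order #6] limit_sell(price=103, qty=7): fills=none; bids=[#3:1@102 #1:1@97] asks=[#6:7@103]
After op 7 [order #7] limit_buy(price=95, qty=8): fills=none; bids=[#3:1@102 #1:1@97 #7:8@95] asks=[#6:7@103]
After op 8 [order #8] limit_sell(price=102, qty=9): fills=#3x#8:1@102; bids=[#1:1@97 #7:8@95] asks=[#8:8@102 #6:7@103]
After op 9 [order #9] limit_buy(price=103, qty=7): fills=#9x#8:7@102; bids=[#1:1@97 #7:8@95] asks=[#8:1@102 #6:7@103]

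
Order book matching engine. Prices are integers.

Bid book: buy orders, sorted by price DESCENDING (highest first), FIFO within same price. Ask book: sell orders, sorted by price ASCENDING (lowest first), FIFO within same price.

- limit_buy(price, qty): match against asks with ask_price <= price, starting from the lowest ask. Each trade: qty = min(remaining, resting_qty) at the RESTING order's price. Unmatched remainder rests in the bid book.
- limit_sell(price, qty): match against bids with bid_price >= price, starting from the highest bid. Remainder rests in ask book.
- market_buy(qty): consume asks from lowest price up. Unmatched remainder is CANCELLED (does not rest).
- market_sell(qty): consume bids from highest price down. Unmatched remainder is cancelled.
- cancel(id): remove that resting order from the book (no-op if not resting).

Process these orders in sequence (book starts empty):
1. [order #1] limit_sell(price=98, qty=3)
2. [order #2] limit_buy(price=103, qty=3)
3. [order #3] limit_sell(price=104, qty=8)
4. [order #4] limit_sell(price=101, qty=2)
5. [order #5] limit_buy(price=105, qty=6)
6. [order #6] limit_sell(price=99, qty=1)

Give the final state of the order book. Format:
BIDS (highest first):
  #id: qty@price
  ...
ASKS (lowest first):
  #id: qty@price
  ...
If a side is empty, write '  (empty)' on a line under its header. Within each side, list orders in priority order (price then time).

After op 1 [order #1] limit_sell(price=98, qty=3): fills=none; bids=[-] asks=[#1:3@98]
After op 2 [order #2] limit_buy(price=103, qty=3): fills=#2x#1:3@98; bids=[-] asks=[-]
After op 3 [order #3] limit_sell(price=104, qty=8): fills=none; bids=[-] asks=[#3:8@104]
After op 4 [order #4] limit_sell(price=101, qty=2): fills=none; bids=[-] asks=[#4:2@101 #3:8@104]
After op 5 [order #5] limit_buy(price=105, qty=6): fills=#5x#4:2@101 #5x#3:4@104; bids=[-] asks=[#3:4@104]
After op 6 [order #6] limit_sell(price=99, qty=1): fills=none; bids=[-] asks=[#6:1@99 #3:4@104]

Answer: BIDS (highest first):
  (empty)
ASKS (lowest first):
  #6: 1@99
  #3: 4@104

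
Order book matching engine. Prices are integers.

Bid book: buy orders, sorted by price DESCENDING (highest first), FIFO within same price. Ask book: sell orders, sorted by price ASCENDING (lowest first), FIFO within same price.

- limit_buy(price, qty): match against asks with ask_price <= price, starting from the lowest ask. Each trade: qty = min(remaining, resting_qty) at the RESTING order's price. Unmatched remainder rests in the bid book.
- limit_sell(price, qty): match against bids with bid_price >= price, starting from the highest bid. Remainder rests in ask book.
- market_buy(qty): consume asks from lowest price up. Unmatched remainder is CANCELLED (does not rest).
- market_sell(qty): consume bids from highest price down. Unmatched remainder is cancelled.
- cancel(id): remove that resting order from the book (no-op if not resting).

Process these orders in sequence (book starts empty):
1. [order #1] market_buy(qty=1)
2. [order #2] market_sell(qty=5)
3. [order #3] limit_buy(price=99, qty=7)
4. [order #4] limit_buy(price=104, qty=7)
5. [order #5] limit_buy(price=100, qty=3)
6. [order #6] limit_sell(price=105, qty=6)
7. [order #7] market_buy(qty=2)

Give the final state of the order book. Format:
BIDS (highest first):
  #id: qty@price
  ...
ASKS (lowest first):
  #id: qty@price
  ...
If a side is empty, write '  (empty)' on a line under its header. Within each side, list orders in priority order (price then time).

After op 1 [order #1] market_buy(qty=1): fills=none; bids=[-] asks=[-]
After op 2 [order #2] market_sell(qty=5): fills=none; bids=[-] asks=[-]
After op 3 [order #3] limit_buy(price=99, qty=7): fills=none; bids=[#3:7@99] asks=[-]
After op 4 [order #4] limit_buy(price=104, qty=7): fills=none; bids=[#4:7@104 #3:7@99] asks=[-]
After op 5 [order #5] limit_buy(price=100, qty=3): fills=none; bids=[#4:7@104 #5:3@100 #3:7@99] asks=[-]
After op 6 [order #6] limit_sell(price=105, qty=6): fills=none; bids=[#4:7@104 #5:3@100 #3:7@99] asks=[#6:6@105]
After op 7 [order #7] market_buy(qty=2): fills=#7x#6:2@105; bids=[#4:7@104 #5:3@100 #3:7@99] asks=[#6:4@105]

Answer: BIDS (highest first):
  #4: 7@104
  #5: 3@100
  #3: 7@99
ASKS (lowest first):
  #6: 4@105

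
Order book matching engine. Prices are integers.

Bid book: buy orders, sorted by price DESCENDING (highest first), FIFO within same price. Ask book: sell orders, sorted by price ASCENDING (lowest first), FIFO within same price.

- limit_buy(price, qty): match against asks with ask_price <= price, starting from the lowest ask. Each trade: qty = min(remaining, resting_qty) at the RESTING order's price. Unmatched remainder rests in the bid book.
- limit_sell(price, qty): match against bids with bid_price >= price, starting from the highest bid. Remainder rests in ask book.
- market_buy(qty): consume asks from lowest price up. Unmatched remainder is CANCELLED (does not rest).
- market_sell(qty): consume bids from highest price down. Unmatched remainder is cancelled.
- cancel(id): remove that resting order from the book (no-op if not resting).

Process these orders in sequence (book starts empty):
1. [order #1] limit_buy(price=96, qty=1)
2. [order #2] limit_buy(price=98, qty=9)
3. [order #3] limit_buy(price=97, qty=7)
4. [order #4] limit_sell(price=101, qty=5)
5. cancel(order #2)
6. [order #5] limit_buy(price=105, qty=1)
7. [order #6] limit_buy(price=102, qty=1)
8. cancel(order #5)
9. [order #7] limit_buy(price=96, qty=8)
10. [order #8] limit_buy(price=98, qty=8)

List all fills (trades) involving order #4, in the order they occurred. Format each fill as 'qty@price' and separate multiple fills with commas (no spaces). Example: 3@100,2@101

After op 1 [order #1] limit_buy(price=96, qty=1): fills=none; bids=[#1:1@96] asks=[-]
After op 2 [order #2] limit_buy(price=98, qty=9): fills=none; bids=[#2:9@98 #1:1@96] asks=[-]
After op 3 [order #3] limit_buy(price=97, qty=7): fills=none; bids=[#2:9@98 #3:7@97 #1:1@96] asks=[-]
After op 4 [order #4] limit_sell(price=101, qty=5): fills=none; bids=[#2:9@98 #3:7@97 #1:1@96] asks=[#4:5@101]
After op 5 cancel(order #2): fills=none; bids=[#3:7@97 #1:1@96] asks=[#4:5@101]
After op 6 [order #5] limit_buy(price=105, qty=1): fills=#5x#4:1@101; bids=[#3:7@97 #1:1@96] asks=[#4:4@101]
After op 7 [order #6] limit_buy(price=102, qty=1): fills=#6x#4:1@101; bids=[#3:7@97 #1:1@96] asks=[#4:3@101]
After op 8 cancel(order #5): fills=none; bids=[#3:7@97 #1:1@96] asks=[#4:3@101]
After op 9 [order #7] limit_buy(price=96, qty=8): fills=none; bids=[#3:7@97 #1:1@96 #7:8@96] asks=[#4:3@101]
After op 10 [order #8] limit_buy(price=98, qty=8): fills=none; bids=[#8:8@98 #3:7@97 #1:1@96 #7:8@96] asks=[#4:3@101]

Answer: 1@101,1@101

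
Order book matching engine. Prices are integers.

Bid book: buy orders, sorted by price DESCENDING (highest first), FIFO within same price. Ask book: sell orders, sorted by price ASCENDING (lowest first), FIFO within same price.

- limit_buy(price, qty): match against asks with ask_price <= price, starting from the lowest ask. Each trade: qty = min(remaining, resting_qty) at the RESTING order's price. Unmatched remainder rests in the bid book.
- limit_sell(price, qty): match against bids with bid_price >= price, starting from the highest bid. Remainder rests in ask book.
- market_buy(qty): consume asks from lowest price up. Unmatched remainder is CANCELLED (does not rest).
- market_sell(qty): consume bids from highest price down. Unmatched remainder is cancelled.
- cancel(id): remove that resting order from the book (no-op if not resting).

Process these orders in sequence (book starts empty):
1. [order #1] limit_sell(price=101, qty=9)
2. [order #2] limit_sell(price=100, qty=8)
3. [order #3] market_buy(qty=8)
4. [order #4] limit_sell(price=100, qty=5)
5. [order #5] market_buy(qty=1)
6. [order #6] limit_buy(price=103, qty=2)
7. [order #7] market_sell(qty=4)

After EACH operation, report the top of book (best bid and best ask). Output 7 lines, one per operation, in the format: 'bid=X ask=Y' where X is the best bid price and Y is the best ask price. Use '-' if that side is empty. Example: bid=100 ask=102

Answer: bid=- ask=101
bid=- ask=100
bid=- ask=101
bid=- ask=100
bid=- ask=100
bid=- ask=100
bid=- ask=100

Derivation:
After op 1 [order #1] limit_sell(price=101, qty=9): fills=none; bids=[-] asks=[#1:9@101]
After op 2 [order #2] limit_sell(price=100, qty=8): fills=none; bids=[-] asks=[#2:8@100 #1:9@101]
After op 3 [order #3] market_buy(qty=8): fills=#3x#2:8@100; bids=[-] asks=[#1:9@101]
After op 4 [order #4] limit_sell(price=100, qty=5): fills=none; bids=[-] asks=[#4:5@100 #1:9@101]
After op 5 [order #5] market_buy(qty=1): fills=#5x#4:1@100; bids=[-] asks=[#4:4@100 #1:9@101]
After op 6 [order #6] limit_buy(price=103, qty=2): fills=#6x#4:2@100; bids=[-] asks=[#4:2@100 #1:9@101]
After op 7 [order #7] market_sell(qty=4): fills=none; bids=[-] asks=[#4:2@100 #1:9@101]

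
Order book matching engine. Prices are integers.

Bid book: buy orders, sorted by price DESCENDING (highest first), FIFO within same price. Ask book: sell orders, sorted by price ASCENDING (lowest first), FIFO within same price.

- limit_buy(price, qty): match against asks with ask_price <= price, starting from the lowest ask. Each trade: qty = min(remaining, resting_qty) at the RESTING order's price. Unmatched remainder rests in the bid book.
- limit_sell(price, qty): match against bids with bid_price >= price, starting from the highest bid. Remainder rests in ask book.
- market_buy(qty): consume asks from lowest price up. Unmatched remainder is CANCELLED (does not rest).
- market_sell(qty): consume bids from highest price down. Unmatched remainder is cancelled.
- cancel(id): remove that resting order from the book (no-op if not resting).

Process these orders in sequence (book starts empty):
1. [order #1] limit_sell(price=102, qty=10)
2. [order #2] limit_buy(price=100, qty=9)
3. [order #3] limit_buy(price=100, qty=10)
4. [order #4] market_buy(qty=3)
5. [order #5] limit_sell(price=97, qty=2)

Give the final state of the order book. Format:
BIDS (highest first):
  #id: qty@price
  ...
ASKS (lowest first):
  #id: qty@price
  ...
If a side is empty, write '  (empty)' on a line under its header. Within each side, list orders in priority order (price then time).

After op 1 [order #1] limit_sell(price=102, qty=10): fills=none; bids=[-] asks=[#1:10@102]
After op 2 [order #2] limit_buy(price=100, qty=9): fills=none; bids=[#2:9@100] asks=[#1:10@102]
After op 3 [order #3] limit_buy(price=100, qty=10): fills=none; bids=[#2:9@100 #3:10@100] asks=[#1:10@102]
After op 4 [order #4] market_buy(qty=3): fills=#4x#1:3@102; bids=[#2:9@100 #3:10@100] asks=[#1:7@102]
After op 5 [order #5] limit_sell(price=97, qty=2): fills=#2x#5:2@100; bids=[#2:7@100 #3:10@100] asks=[#1:7@102]

Answer: BIDS (highest first):
  #2: 7@100
  #3: 10@100
ASKS (lowest first):
  #1: 7@102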